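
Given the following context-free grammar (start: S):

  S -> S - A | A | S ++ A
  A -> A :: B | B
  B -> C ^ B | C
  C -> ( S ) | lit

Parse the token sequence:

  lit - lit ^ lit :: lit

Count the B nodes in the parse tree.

[S [S [A [B [C lit]]]] - [A [A [B [C lit] ^ [B [C lit]]]] :: [B [C lit]]]]

4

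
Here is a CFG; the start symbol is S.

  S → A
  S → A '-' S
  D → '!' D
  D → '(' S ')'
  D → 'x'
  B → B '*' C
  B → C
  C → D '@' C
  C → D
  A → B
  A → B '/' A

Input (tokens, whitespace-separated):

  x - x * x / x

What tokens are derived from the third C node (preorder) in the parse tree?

x

[S [A [B [C [D x]]]] - [S [A [B [B [C [D x]]] * [C [D x]]] / [A [B [C [D x]]]]]]]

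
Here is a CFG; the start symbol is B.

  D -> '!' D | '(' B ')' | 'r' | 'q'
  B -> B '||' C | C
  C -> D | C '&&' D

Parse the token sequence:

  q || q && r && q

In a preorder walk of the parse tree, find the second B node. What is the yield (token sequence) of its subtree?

q

[B [B [C [D q]]] || [C [C [C [D q]] && [D r]] && [D q]]]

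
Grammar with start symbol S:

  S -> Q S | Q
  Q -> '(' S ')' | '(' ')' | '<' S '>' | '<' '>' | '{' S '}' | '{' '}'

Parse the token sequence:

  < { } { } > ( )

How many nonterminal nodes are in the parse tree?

[S [Q < [S [Q { }] [S [Q { }]]] >] [S [Q ( )]]]

8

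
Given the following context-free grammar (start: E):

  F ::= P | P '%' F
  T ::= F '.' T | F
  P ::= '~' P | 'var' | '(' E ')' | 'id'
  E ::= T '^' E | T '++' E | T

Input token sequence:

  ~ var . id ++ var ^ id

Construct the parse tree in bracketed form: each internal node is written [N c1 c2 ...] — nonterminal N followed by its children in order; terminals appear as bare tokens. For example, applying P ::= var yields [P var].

[E [T [F [P ~ [P var]]] . [T [F [P id]]]] ++ [E [T [F [P var]]] ^ [E [T [F [P id]]]]]]

E
T ++ E
F . T ++ E
P . T ++ E
~ P . T ++ E
~ var . T ++ E
~ var . F ++ E
~ var . P ++ E
~ var . id ++ E
~ var . id ++ T ^ E
~ var . id ++ F ^ E
~ var . id ++ P ^ E
~ var . id ++ var ^ E
~ var . id ++ var ^ T
~ var . id ++ var ^ F
~ var . id ++ var ^ P
~ var . id ++ var ^ id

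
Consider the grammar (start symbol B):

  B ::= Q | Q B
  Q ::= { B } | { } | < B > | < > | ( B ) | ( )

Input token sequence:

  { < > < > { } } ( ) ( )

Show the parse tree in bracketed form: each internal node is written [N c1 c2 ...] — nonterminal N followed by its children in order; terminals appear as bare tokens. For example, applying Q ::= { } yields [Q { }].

[B [Q { [B [Q < >] [B [Q < >] [B [Q { }]]]] }] [B [Q ( )] [B [Q ( )]]]]

B
Q B
{ B } B
{ Q B } B
{ < > B } B
{ < > Q B } B
{ < > < > B } B
{ < > < > Q } B
{ < > < > { } } B
{ < > < > { } } Q B
{ < > < > { } } ( ) B
{ < > < > { } } ( ) Q
{ < > < > { } } ( ) ( )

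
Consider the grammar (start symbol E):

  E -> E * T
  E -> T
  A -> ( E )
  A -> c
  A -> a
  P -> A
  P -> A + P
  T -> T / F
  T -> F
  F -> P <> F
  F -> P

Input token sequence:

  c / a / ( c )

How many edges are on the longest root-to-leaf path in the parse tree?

[E [T [T [T [F [P [A c]]]] / [F [P [A a]]]] / [F [P [A ( [E [T [F [P [A c]]]]] )]]]]]

10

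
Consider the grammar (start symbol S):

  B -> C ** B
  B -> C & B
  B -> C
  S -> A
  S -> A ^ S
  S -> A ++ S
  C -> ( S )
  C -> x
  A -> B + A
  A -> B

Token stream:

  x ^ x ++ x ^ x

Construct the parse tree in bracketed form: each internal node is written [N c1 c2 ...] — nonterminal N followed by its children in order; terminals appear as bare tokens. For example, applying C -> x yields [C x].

[S [A [B [C x]]] ^ [S [A [B [C x]]] ++ [S [A [B [C x]]] ^ [S [A [B [C x]]]]]]]

S
A ^ S
B ^ S
C ^ S
x ^ S
x ^ A ++ S
x ^ B ++ S
x ^ C ++ S
x ^ x ++ S
x ^ x ++ A ^ S
x ^ x ++ B ^ S
x ^ x ++ C ^ S
x ^ x ++ x ^ S
x ^ x ++ x ^ A
x ^ x ++ x ^ B
x ^ x ++ x ^ C
x ^ x ++ x ^ x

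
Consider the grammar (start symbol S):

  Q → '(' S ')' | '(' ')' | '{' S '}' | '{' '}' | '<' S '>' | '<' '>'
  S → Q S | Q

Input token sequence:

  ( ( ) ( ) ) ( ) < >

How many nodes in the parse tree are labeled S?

[S [Q ( [S [Q ( )] [S [Q ( )]]] )] [S [Q ( )] [S [Q < >]]]]

5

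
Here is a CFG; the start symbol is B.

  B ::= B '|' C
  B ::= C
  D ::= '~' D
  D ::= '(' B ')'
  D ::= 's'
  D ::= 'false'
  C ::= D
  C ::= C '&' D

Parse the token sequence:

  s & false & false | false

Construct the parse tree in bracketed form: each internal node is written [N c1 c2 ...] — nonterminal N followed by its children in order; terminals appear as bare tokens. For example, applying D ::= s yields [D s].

B
B | C
C | C
C & D | C
C & D & D | C
D & D & D | C
s & D & D | C
s & false & D | C
s & false & false | C
s & false & false | D
s & false & false | false

[B [B [C [C [C [D s]] & [D false]] & [D false]]] | [C [D false]]]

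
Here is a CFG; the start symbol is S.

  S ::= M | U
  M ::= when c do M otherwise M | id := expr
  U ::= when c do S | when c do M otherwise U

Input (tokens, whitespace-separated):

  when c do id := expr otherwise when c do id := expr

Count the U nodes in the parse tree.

[S [U when c do [M id := expr] otherwise [U when c do [S [M id := expr]]]]]

2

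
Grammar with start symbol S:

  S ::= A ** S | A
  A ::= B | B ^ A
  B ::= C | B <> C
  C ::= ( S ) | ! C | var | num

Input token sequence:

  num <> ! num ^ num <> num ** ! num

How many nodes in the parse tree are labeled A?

[S [A [B [B [C num]] <> [C ! [C num]]] ^ [A [B [B [C num]] <> [C num]]]] ** [S [A [B [C ! [C num]]]]]]

3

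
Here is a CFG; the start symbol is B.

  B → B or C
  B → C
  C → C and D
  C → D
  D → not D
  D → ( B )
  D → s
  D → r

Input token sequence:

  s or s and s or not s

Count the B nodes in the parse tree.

3

[B [B [B [C [D s]]] or [C [C [D s]] and [D s]]] or [C [D not [D s]]]]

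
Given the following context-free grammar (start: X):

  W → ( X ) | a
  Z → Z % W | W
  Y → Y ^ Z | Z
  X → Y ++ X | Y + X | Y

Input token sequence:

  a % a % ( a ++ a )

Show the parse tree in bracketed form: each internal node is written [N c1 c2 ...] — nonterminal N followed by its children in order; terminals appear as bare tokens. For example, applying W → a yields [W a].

[X [Y [Z [Z [Z [W a]] % [W a]] % [W ( [X [Y [Z [W a]]] ++ [X [Y [Z [W a]]]]] )]]]]

X
Y
Z
Z % W
Z % W % W
W % W % W
a % W % W
a % a % W
a % a % ( X )
a % a % ( Y ++ X )
a % a % ( Z ++ X )
a % a % ( W ++ X )
a % a % ( a ++ X )
a % a % ( a ++ Y )
a % a % ( a ++ Z )
a % a % ( a ++ W )
a % a % ( a ++ a )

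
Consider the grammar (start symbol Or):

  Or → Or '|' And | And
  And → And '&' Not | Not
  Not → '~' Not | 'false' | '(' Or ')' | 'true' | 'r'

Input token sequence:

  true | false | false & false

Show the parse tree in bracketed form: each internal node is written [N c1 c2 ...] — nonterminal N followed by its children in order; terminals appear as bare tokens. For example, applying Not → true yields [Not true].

[Or [Or [Or [And [Not true]]] | [And [Not false]]] | [And [And [Not false]] & [Not false]]]

Or
Or | And
Or | And | And
And | And | And
Not | And | And
true | And | And
true | Not | And
true | false | And
true | false | And & Not
true | false | Not & Not
true | false | false & Not
true | false | false & false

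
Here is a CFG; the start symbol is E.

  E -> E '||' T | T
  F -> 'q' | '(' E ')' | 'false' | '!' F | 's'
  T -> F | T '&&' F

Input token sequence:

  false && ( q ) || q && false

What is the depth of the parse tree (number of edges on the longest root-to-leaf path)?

7

[E [E [T [T [F false]] && [F ( [E [T [F q]]] )]]] || [T [T [F q]] && [F false]]]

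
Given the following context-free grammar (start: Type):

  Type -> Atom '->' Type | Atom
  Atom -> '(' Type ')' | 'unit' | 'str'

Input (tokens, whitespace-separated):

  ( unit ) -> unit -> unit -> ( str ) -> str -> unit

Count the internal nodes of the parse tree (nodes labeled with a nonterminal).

[Type [Atom ( [Type [Atom unit]] )] -> [Type [Atom unit] -> [Type [Atom unit] -> [Type [Atom ( [Type [Atom str]] )] -> [Type [Atom str] -> [Type [Atom unit]]]]]]]

16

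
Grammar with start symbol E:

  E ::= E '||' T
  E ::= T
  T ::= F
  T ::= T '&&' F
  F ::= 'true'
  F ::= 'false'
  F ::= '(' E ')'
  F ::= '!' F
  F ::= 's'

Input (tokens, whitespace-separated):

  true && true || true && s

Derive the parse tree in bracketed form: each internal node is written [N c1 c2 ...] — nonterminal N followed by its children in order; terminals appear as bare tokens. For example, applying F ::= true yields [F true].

[E [E [T [T [F true]] && [F true]]] || [T [T [F true]] && [F s]]]

E
E || T
T || T
T && F || T
F && F || T
true && F || T
true && true || T
true && true || T && F
true && true || F && F
true && true || true && F
true && true || true && s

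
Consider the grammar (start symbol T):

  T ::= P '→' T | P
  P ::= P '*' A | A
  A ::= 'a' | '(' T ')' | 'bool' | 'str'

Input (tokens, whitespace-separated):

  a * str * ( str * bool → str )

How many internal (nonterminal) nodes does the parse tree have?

[T [P [P [P [A a]] * [A str]] * [A ( [T [P [P [A str]] * [A bool]] → [T [P [A str]]]] )]]]

15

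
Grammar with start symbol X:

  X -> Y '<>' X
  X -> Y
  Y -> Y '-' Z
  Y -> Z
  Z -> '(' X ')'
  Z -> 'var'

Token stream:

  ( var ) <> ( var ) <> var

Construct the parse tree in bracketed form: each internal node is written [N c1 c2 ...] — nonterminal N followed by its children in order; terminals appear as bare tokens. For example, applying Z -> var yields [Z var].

[X [Y [Z ( [X [Y [Z var]]] )]] <> [X [Y [Z ( [X [Y [Z var]]] )]] <> [X [Y [Z var]]]]]

X
Y <> X
Z <> X
( X ) <> X
( Y ) <> X
( Z ) <> X
( var ) <> X
( var ) <> Y <> X
( var ) <> Z <> X
( var ) <> ( X ) <> X
( var ) <> ( Y ) <> X
( var ) <> ( Z ) <> X
( var ) <> ( var ) <> X
( var ) <> ( var ) <> Y
( var ) <> ( var ) <> Z
( var ) <> ( var ) <> var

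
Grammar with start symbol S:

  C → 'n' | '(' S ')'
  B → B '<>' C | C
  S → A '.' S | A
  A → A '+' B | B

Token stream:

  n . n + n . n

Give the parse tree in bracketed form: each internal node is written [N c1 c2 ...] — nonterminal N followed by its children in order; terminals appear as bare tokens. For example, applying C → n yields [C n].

[S [A [B [C n]]] . [S [A [A [B [C n]]] + [B [C n]]] . [S [A [B [C n]]]]]]

S
A . S
B . S
C . S
n . S
n . A . S
n . A + B . S
n . B + B . S
n . C + B . S
n . n + B . S
n . n + C . S
n . n + n . S
n . n + n . A
n . n + n . B
n . n + n . C
n . n + n . n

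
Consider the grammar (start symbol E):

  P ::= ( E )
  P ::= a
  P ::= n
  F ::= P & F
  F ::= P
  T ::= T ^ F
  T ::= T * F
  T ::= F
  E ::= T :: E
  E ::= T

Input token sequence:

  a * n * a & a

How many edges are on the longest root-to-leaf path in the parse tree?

6

[E [T [T [T [F [P a]]] * [F [P n]]] * [F [P a] & [F [P a]]]]]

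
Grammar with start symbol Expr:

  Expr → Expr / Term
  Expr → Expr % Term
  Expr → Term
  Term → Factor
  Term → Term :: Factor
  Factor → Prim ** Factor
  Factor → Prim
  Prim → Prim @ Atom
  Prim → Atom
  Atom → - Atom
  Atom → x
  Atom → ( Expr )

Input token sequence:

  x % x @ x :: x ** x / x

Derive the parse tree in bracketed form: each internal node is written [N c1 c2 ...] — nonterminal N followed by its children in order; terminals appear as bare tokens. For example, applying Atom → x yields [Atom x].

[Expr [Expr [Expr [Term [Factor [Prim [Atom x]]]]] % [Term [Term [Factor [Prim [Prim [Atom x]] @ [Atom x]]]] :: [Factor [Prim [Atom x]] ** [Factor [Prim [Atom x]]]]]] / [Term [Factor [Prim [Atom x]]]]]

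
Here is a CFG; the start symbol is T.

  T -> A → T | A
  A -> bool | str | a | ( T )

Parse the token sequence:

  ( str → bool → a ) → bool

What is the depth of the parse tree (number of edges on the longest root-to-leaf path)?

[T [A ( [T [A str] → [T [A bool] → [T [A a]]]] )] → [T [A bool]]]

6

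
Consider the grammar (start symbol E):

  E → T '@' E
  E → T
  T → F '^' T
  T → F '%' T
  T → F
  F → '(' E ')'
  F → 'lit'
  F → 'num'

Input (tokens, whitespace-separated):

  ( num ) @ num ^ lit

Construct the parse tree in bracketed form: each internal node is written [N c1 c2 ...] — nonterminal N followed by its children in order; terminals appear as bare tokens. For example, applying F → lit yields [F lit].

E
T @ E
F @ E
( E ) @ E
( T ) @ E
( F ) @ E
( num ) @ E
( num ) @ T
( num ) @ F ^ T
( num ) @ num ^ T
( num ) @ num ^ F
( num ) @ num ^ lit

[E [T [F ( [E [T [F num]]] )]] @ [E [T [F num] ^ [T [F lit]]]]]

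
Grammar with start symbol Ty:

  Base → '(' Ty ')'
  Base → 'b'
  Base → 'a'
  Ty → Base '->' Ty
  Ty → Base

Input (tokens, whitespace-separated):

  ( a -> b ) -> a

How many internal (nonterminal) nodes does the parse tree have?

8

[Ty [Base ( [Ty [Base a] -> [Ty [Base b]]] )] -> [Ty [Base a]]]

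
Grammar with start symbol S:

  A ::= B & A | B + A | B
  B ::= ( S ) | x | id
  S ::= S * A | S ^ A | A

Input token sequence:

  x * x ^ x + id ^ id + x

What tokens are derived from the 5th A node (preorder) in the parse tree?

[S [S [S [S [A [B x]]] * [A [B x]]] ^ [A [B x] + [A [B id]]]] ^ [A [B id] + [A [B x]]]]

id + x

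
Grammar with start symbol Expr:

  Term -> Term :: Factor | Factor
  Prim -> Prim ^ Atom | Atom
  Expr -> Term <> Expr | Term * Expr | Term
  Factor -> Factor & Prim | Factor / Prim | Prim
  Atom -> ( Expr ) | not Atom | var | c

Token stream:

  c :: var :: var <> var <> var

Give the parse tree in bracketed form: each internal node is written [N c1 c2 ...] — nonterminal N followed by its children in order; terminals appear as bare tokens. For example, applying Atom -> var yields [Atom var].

[Expr [Term [Term [Term [Factor [Prim [Atom c]]]] :: [Factor [Prim [Atom var]]]] :: [Factor [Prim [Atom var]]]] <> [Expr [Term [Factor [Prim [Atom var]]]] <> [Expr [Term [Factor [Prim [Atom var]]]]]]]

Expr
Term <> Expr
Term :: Factor <> Expr
Term :: Factor :: Factor <> Expr
Factor :: Factor :: Factor <> Expr
Prim :: Factor :: Factor <> Expr
Atom :: Factor :: Factor <> Expr
c :: Factor :: Factor <> Expr
c :: Prim :: Factor <> Expr
c :: Atom :: Factor <> Expr
c :: var :: Factor <> Expr
c :: var :: Prim <> Expr
c :: var :: Atom <> Expr
c :: var :: var <> Expr
c :: var :: var <> Term <> Expr
c :: var :: var <> Factor <> Expr
c :: var :: var <> Prim <> Expr
c :: var :: var <> Atom <> Expr
c :: var :: var <> var <> Expr
c :: var :: var <> var <> Term
c :: var :: var <> var <> Factor
c :: var :: var <> var <> Prim
c :: var :: var <> var <> Atom
c :: var :: var <> var <> var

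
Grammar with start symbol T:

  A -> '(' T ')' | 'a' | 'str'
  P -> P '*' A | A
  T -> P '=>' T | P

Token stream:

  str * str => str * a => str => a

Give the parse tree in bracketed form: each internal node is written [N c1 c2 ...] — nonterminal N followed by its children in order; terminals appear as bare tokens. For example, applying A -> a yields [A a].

T
P => T
P * A => T
A * A => T
str * A => T
str * str => T
str * str => P => T
str * str => P * A => T
str * str => A * A => T
str * str => str * A => T
str * str => str * a => T
str * str => str * a => P => T
str * str => str * a => A => T
str * str => str * a => str => T
str * str => str * a => str => P
str * str => str * a => str => A
str * str => str * a => str => a

[T [P [P [A str]] * [A str]] => [T [P [P [A str]] * [A a]] => [T [P [A str]] => [T [P [A a]]]]]]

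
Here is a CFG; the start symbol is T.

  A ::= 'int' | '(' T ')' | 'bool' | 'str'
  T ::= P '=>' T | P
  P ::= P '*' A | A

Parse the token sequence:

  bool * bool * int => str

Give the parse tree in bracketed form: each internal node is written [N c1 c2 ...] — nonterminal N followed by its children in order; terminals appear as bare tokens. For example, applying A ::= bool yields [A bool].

[T [P [P [P [A bool]] * [A bool]] * [A int]] => [T [P [A str]]]]

T
P => T
P * A => T
P * A * A => T
A * A * A => T
bool * A * A => T
bool * bool * A => T
bool * bool * int => T
bool * bool * int => P
bool * bool * int => A
bool * bool * int => str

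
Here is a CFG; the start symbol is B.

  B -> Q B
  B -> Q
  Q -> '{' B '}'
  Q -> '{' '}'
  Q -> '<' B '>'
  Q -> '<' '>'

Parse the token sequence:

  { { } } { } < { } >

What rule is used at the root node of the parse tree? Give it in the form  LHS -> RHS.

[B [Q { [B [Q { }]] }] [B [Q { }] [B [Q < [B [Q { }]] >]]]]

B -> Q B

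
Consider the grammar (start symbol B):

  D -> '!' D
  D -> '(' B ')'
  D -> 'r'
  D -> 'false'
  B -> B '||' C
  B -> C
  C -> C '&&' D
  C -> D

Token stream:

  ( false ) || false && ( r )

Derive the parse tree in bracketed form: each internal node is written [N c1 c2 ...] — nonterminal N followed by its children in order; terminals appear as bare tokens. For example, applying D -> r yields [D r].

B
B || C
C || C
D || C
( B ) || C
( C ) || C
( D ) || C
( false ) || C
( false ) || C && D
( false ) || D && D
( false ) || false && D
( false ) || false && ( B )
( false ) || false && ( C )
( false ) || false && ( D )
( false ) || false && ( r )

[B [B [C [D ( [B [C [D false]]] )]]] || [C [C [D false]] && [D ( [B [C [D r]]] )]]]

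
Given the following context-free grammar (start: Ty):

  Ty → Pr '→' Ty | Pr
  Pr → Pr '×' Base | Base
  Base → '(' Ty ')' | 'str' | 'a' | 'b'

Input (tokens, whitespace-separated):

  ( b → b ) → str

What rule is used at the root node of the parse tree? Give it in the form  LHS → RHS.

Ty → Pr '→' Ty

[Ty [Pr [Base ( [Ty [Pr [Base b]] → [Ty [Pr [Base b]]]] )]] → [Ty [Pr [Base str]]]]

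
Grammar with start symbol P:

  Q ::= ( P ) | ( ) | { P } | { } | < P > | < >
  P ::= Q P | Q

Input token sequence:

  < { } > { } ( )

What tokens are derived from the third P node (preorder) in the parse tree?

[P [Q < [P [Q { }]] >] [P [Q { }] [P [Q ( )]]]]

{ } ( )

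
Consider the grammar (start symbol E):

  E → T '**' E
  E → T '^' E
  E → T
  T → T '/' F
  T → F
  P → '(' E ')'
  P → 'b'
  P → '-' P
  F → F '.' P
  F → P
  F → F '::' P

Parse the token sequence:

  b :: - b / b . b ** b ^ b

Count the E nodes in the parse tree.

[E [T [T [F [F [P b]] :: [P - [P b]]]] / [F [F [P b]] . [P b]]] ** [E [T [F [P b]]] ^ [E [T [F [P b]]]]]]

3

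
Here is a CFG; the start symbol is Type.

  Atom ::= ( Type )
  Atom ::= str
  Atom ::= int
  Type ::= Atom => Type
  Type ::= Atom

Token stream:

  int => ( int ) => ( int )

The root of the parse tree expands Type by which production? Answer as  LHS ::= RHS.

[Type [Atom int] => [Type [Atom ( [Type [Atom int]] )] => [Type [Atom ( [Type [Atom int]] )]]]]

Type ::= Atom => Type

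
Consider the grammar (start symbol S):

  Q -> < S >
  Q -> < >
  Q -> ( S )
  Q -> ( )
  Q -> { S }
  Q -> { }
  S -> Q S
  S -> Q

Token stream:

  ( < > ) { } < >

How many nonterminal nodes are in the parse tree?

8

[S [Q ( [S [Q < >]] )] [S [Q { }] [S [Q < >]]]]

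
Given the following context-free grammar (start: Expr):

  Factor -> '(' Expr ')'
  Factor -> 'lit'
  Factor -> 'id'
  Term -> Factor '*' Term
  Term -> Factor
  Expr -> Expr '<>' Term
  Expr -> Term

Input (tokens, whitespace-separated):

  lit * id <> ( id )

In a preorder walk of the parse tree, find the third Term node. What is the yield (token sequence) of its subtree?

( id )

[Expr [Expr [Term [Factor lit] * [Term [Factor id]]]] <> [Term [Factor ( [Expr [Term [Factor id]]] )]]]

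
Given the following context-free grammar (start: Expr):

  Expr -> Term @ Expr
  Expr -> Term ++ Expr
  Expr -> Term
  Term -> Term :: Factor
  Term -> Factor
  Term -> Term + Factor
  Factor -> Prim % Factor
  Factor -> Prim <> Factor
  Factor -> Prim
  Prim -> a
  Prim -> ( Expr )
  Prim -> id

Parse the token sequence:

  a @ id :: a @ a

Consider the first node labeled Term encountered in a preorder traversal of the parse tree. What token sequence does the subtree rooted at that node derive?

a

[Expr [Term [Factor [Prim a]]] @ [Expr [Term [Term [Factor [Prim id]]] :: [Factor [Prim a]]] @ [Expr [Term [Factor [Prim a]]]]]]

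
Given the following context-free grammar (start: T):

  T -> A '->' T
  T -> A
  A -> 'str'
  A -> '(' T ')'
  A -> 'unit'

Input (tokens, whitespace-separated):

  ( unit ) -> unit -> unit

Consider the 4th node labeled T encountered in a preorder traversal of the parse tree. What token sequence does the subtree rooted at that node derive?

[T [A ( [T [A unit]] )] -> [T [A unit] -> [T [A unit]]]]

unit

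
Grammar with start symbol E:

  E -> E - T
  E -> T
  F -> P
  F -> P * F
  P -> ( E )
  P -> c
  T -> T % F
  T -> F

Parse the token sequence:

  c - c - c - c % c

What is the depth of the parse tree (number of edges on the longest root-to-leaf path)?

[E [E [E [E [T [F [P c]]]] - [T [F [P c]]]] - [T [F [P c]]]] - [T [T [F [P c]]] % [F [P c]]]]

7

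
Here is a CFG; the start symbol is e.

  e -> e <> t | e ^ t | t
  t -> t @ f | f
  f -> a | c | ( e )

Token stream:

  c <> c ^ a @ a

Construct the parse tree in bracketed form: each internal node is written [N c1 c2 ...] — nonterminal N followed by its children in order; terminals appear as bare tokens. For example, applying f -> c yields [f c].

[e [e [e [t [f c]]] <> [t [f c]]] ^ [t [t [f a]] @ [f a]]]

e
e ^ t
e <> t ^ t
t <> t ^ t
f <> t ^ t
c <> t ^ t
c <> f ^ t
c <> c ^ t
c <> c ^ t @ f
c <> c ^ f @ f
c <> c ^ a @ f
c <> c ^ a @ a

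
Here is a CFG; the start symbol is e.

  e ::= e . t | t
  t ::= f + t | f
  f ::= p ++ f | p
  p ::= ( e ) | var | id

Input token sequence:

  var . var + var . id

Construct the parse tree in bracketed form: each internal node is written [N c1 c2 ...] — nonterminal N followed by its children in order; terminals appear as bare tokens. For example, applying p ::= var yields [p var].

[e [e [e [t [f [p var]]]] . [t [f [p var]] + [t [f [p var]]]]] . [t [f [p id]]]]

e
e . t
e . t . t
t . t . t
f . t . t
p . t . t
var . t . t
var . f + t . t
var . p + t . t
var . var + t . t
var . var + f . t
var . var + p . t
var . var + var . t
var . var + var . f
var . var + var . p
var . var + var . id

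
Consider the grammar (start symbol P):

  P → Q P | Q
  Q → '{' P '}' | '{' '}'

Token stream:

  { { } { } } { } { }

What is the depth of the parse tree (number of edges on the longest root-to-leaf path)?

[P [Q { [P [Q { }] [P [Q { }]]] }] [P [Q { }] [P [Q { }]]]]

5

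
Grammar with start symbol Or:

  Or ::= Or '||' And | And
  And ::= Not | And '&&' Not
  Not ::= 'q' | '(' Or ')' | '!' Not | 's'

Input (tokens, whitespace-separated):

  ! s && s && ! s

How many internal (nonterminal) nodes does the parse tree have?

[Or [And [And [And [Not ! [Not s]]] && [Not s]] && [Not ! [Not s]]]]

9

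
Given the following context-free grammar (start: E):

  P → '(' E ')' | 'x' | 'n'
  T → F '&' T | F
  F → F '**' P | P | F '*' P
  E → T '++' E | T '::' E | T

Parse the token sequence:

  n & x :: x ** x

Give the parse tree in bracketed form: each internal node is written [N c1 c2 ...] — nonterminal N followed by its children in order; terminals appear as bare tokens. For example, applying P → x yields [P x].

E
T :: E
F & T :: E
P & T :: E
n & T :: E
n & F :: E
n & P :: E
n & x :: E
n & x :: T
n & x :: F
n & x :: F ** P
n & x :: P ** P
n & x :: x ** P
n & x :: x ** x

[E [T [F [P n]] & [T [F [P x]]]] :: [E [T [F [F [P x]] ** [P x]]]]]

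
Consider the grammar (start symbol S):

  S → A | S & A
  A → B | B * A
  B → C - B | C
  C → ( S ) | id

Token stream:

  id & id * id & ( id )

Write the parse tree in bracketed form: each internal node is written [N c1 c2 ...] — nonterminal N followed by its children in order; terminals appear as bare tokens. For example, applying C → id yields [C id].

[S [S [S [A [B [C id]]]] & [A [B [C id]] * [A [B [C id]]]]] & [A [B [C ( [S [A [B [C id]]]] )]]]]

S
S & A
S & A & A
A & A & A
B & A & A
C & A & A
id & A & A
id & B * A & A
id & C * A & A
id & id * A & A
id & id * B & A
id & id * C & A
id & id * id & A
id & id * id & B
id & id * id & C
id & id * id & ( S )
id & id * id & ( A )
id & id * id & ( B )
id & id * id & ( C )
id & id * id & ( id )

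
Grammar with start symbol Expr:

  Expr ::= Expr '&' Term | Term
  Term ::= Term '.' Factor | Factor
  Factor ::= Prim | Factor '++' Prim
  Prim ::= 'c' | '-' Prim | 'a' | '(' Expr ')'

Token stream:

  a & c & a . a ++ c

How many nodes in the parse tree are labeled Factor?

5

[Expr [Expr [Expr [Term [Factor [Prim a]]]] & [Term [Factor [Prim c]]]] & [Term [Term [Factor [Prim a]]] . [Factor [Factor [Prim a]] ++ [Prim c]]]]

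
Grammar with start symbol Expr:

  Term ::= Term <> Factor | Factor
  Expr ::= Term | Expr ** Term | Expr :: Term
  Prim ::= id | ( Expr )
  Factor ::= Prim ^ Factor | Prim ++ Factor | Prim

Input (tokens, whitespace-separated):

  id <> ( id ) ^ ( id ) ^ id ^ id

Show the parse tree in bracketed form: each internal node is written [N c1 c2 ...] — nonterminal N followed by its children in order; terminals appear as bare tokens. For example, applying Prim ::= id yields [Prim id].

Expr
Term
Term <> Factor
Factor <> Factor
Prim <> Factor
id <> Factor
id <> Prim ^ Factor
id <> ( Expr ) ^ Factor
id <> ( Term ) ^ Factor
id <> ( Factor ) ^ Factor
id <> ( Prim ) ^ Factor
id <> ( id ) ^ Factor
id <> ( id ) ^ Prim ^ Factor
id <> ( id ) ^ ( Expr ) ^ Factor
id <> ( id ) ^ ( Term ) ^ Factor
id <> ( id ) ^ ( Factor ) ^ Factor
id <> ( id ) ^ ( Prim ) ^ Factor
id <> ( id ) ^ ( id ) ^ Factor
id <> ( id ) ^ ( id ) ^ Prim ^ Factor
id <> ( id ) ^ ( id ) ^ id ^ Factor
id <> ( id ) ^ ( id ) ^ id ^ Prim
id <> ( id ) ^ ( id ) ^ id ^ id

[Expr [Term [Term [Factor [Prim id]]] <> [Factor [Prim ( [Expr [Term [Factor [Prim id]]]] )] ^ [Factor [Prim ( [Expr [Term [Factor [Prim id]]]] )] ^ [Factor [Prim id] ^ [Factor [Prim id]]]]]]]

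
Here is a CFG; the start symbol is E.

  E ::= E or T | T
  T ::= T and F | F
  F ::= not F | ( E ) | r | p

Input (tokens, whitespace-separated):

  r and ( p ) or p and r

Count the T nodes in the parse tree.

[E [E [T [T [F r]] and [F ( [E [T [F p]]] )]]] or [T [T [F p]] and [F r]]]

5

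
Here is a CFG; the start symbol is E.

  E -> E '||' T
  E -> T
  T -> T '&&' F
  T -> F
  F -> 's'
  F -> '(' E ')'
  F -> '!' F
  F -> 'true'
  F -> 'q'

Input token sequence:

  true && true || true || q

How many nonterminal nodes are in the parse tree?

[E [E [E [T [T [F true]] && [F true]]] || [T [F true]]] || [T [F q]]]

11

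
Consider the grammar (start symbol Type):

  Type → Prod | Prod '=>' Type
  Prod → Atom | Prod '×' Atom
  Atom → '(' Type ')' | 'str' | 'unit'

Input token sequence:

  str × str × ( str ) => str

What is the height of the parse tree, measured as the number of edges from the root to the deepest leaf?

[Type [Prod [Prod [Prod [Atom str]] × [Atom str]] × [Atom ( [Type [Prod [Atom str]]] )]] => [Type [Prod [Atom str]]]]

6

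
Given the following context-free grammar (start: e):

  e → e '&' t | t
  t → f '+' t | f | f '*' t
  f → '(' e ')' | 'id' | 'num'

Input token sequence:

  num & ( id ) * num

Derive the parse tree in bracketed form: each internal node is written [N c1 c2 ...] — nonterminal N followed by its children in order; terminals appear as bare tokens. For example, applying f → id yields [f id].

e
e & t
t & t
f & t
num & t
num & f * t
num & ( e ) * t
num & ( t ) * t
num & ( f ) * t
num & ( id ) * t
num & ( id ) * f
num & ( id ) * num

[e [e [t [f num]]] & [t [f ( [e [t [f id]]] )] * [t [f num]]]]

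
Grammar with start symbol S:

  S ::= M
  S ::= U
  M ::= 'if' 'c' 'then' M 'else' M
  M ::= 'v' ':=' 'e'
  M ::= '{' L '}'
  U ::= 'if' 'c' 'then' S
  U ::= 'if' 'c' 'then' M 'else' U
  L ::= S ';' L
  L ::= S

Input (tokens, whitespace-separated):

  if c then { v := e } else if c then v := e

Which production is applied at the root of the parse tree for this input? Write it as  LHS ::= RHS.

[S [U if c then [M { [L [S [M v := e]]] }] else [U if c then [S [M v := e]]]]]

S ::= U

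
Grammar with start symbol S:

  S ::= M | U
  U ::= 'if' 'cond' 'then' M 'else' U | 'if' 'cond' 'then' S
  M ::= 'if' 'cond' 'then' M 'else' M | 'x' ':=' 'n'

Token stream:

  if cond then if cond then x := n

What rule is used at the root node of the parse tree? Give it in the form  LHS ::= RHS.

S ::= U

[S [U if cond then [S [U if cond then [S [M x := n]]]]]]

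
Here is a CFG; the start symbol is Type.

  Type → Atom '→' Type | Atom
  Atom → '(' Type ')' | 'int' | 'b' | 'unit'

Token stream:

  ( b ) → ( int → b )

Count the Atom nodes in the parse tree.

[Type [Atom ( [Type [Atom b]] )] → [Type [Atom ( [Type [Atom int] → [Type [Atom b]]] )]]]

5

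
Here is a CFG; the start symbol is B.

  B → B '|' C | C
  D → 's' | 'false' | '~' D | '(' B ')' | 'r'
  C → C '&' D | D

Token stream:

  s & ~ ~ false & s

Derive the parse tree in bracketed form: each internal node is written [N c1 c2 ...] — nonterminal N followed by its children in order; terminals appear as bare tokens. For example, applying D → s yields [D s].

[B [C [C [C [D s]] & [D ~ [D ~ [D false]]]] & [D s]]]

B
C
C & D
C & D & D
D & D & D
s & D & D
s & ~ D & D
s & ~ ~ D & D
s & ~ ~ false & D
s & ~ ~ false & s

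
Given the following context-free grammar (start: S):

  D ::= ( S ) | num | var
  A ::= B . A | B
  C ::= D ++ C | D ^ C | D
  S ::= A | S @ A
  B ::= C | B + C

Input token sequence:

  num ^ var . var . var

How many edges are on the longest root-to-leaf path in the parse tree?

7

[S [A [B [C [D num] ^ [C [D var]]]] . [A [B [C [D var]]] . [A [B [C [D var]]]]]]]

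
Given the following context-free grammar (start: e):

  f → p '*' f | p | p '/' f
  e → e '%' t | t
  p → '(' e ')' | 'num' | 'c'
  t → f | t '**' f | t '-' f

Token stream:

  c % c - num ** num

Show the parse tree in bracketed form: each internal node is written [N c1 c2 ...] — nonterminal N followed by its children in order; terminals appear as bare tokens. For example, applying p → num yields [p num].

e
e % t
t % t
f % t
p % t
c % t
c % t ** f
c % t - f ** f
c % f - f ** f
c % p - f ** f
c % c - f ** f
c % c - p ** f
c % c - num ** f
c % c - num ** p
c % c - num ** num

[e [e [t [f [p c]]]] % [t [t [t [f [p c]]] - [f [p num]]] ** [f [p num]]]]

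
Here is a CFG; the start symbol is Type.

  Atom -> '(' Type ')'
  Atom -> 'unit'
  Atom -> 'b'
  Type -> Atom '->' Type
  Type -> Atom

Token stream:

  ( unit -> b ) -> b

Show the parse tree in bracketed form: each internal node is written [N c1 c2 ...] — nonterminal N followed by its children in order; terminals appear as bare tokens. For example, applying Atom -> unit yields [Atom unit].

[Type [Atom ( [Type [Atom unit] -> [Type [Atom b]]] )] -> [Type [Atom b]]]

Type
Atom -> Type
( Type ) -> Type
( Atom -> Type ) -> Type
( unit -> Type ) -> Type
( unit -> Atom ) -> Type
( unit -> b ) -> Type
( unit -> b ) -> Atom
( unit -> b ) -> b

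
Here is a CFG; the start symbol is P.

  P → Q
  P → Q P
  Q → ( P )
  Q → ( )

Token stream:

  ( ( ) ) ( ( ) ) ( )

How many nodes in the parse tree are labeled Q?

5

[P [Q ( [P [Q ( )]] )] [P [Q ( [P [Q ( )]] )] [P [Q ( )]]]]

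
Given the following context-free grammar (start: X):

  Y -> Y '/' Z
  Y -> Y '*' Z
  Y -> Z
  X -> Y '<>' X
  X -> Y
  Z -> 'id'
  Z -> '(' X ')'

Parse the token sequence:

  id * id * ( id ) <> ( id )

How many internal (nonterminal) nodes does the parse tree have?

[X [Y [Y [Y [Z id]] * [Z id]] * [Z ( [X [Y [Z id]]] )]] <> [X [Y [Z ( [X [Y [Z id]]] )]]]]

16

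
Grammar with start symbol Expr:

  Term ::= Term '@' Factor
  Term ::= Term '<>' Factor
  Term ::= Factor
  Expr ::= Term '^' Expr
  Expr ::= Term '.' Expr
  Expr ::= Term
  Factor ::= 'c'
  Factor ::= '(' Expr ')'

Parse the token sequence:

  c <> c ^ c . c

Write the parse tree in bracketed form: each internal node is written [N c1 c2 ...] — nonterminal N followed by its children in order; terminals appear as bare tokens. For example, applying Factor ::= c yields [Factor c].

[Expr [Term [Term [Factor c]] <> [Factor c]] ^ [Expr [Term [Factor c]] . [Expr [Term [Factor c]]]]]

Expr
Term ^ Expr
Term <> Factor ^ Expr
Factor <> Factor ^ Expr
c <> Factor ^ Expr
c <> c ^ Expr
c <> c ^ Term . Expr
c <> c ^ Factor . Expr
c <> c ^ c . Expr
c <> c ^ c . Term
c <> c ^ c . Factor
c <> c ^ c . c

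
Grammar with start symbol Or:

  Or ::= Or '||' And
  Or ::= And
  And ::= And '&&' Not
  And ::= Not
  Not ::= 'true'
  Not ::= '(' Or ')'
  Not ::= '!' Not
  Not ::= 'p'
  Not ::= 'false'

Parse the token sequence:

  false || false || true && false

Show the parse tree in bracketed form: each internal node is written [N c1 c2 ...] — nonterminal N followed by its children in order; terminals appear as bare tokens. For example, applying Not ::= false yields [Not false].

[Or [Or [Or [And [Not false]]] || [And [Not false]]] || [And [And [Not true]] && [Not false]]]

Or
Or || And
Or || And || And
And || And || And
Not || And || And
false || And || And
false || Not || And
false || false || And
false || false || And && Not
false || false || Not && Not
false || false || true && Not
false || false || true && false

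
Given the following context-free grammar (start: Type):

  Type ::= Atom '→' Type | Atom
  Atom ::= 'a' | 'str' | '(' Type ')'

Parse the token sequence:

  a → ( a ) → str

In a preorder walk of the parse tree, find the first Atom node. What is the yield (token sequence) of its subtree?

a

[Type [Atom a] → [Type [Atom ( [Type [Atom a]] )] → [Type [Atom str]]]]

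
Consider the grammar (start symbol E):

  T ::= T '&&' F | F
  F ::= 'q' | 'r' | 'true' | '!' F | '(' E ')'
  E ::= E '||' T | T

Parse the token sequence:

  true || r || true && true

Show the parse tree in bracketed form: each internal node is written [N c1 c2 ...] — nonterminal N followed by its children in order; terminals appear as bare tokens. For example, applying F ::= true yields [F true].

E
E || T
E || T || T
T || T || T
F || T || T
true || T || T
true || F || T
true || r || T
true || r || T && F
true || r || F && F
true || r || true && F
true || r || true && true

[E [E [E [T [F true]]] || [T [F r]]] || [T [T [F true]] && [F true]]]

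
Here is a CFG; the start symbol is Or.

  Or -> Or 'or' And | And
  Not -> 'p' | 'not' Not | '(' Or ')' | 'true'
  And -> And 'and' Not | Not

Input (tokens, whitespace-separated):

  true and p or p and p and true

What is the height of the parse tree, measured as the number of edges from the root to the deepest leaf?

5

[Or [Or [And [And [Not true]] and [Not p]]] or [And [And [And [Not p]] and [Not p]] and [Not true]]]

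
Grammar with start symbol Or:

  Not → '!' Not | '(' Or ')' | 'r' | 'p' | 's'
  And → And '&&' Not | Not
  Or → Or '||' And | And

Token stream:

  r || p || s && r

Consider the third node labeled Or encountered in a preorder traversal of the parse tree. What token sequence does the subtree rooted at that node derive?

[Or [Or [Or [And [Not r]]] || [And [Not p]]] || [And [And [Not s]] && [Not r]]]

r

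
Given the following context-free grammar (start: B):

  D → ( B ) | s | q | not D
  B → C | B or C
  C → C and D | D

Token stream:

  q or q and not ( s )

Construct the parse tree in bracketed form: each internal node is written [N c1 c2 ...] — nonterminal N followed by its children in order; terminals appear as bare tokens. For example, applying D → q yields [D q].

[B [B [C [D q]]] or [C [C [D q]] and [D not [D ( [B [C [D s]]] )]]]]

B
B or C
C or C
D or C
q or C
q or C and D
q or D and D
q or q and D
q or q and not D
q or q and not ( B )
q or q and not ( C )
q or q and not ( D )
q or q and not ( s )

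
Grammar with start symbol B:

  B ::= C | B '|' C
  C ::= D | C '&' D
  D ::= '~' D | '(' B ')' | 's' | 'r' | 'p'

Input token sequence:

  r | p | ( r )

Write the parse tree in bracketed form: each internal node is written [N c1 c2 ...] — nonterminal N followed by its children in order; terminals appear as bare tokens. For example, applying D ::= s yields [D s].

B
B | C
B | C | C
C | C | C
D | C | C
r | C | C
r | D | C
r | p | C
r | p | D
r | p | ( B )
r | p | ( C )
r | p | ( D )
r | p | ( r )

[B [B [B [C [D r]]] | [C [D p]]] | [C [D ( [B [C [D r]]] )]]]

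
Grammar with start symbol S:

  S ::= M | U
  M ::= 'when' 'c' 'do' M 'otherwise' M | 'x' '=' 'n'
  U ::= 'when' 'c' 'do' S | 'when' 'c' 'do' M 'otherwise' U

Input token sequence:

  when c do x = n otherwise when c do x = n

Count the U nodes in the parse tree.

2

[S [U when c do [M x = n] otherwise [U when c do [S [M x = n]]]]]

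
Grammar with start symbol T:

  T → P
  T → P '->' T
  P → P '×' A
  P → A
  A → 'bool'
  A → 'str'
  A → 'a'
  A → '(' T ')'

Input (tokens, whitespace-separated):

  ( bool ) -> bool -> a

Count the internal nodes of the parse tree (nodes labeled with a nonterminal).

[T [P [A ( [T [P [A bool]]] )]] -> [T [P [A bool]] -> [T [P [A a]]]]]

12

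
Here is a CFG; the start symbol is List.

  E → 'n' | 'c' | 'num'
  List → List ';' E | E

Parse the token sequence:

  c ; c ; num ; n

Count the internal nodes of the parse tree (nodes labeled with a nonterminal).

8

[List [List [List [List [E c]] ; [E c]] ; [E num]] ; [E n]]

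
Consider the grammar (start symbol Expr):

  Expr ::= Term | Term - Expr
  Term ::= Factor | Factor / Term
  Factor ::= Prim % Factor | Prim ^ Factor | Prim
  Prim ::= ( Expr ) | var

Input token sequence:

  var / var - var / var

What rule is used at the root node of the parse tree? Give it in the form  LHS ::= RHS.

Expr ::= Term - Expr

[Expr [Term [Factor [Prim var]] / [Term [Factor [Prim var]]]] - [Expr [Term [Factor [Prim var]] / [Term [Factor [Prim var]]]]]]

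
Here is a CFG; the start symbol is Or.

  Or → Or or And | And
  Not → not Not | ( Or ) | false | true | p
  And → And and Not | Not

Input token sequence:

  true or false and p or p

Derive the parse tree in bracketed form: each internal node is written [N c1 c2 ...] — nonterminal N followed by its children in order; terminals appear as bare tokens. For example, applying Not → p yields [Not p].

[Or [Or [Or [And [Not true]]] or [And [And [Not false]] and [Not p]]] or [And [Not p]]]

Or
Or or And
Or or And or And
And or And or And
Not or And or And
true or And or And
true or And and Not or And
true or Not and Not or And
true or false and Not or And
true or false and p or And
true or false and p or Not
true or false and p or p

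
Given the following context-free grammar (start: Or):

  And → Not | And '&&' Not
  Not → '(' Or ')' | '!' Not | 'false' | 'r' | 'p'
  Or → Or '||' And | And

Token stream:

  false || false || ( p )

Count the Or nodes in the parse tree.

[Or [Or [Or [And [Not false]]] || [And [Not false]]] || [And [Not ( [Or [And [Not p]]] )]]]

4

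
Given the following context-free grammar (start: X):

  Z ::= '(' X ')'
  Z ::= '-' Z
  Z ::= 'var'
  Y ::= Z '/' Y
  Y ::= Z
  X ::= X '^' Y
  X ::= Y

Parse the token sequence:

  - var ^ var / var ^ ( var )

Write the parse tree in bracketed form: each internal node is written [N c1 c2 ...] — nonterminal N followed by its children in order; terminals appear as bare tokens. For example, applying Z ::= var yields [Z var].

X
X ^ Y
X ^ Y ^ Y
Y ^ Y ^ Y
Z ^ Y ^ Y
- Z ^ Y ^ Y
- var ^ Y ^ Y
- var ^ Z / Y ^ Y
- var ^ var / Y ^ Y
- var ^ var / Z ^ Y
- var ^ var / var ^ Y
- var ^ var / var ^ Z
- var ^ var / var ^ ( X )
- var ^ var / var ^ ( Y )
- var ^ var / var ^ ( Z )
- var ^ var / var ^ ( var )

[X [X [X [Y [Z - [Z var]]]] ^ [Y [Z var] / [Y [Z var]]]] ^ [Y [Z ( [X [Y [Z var]]] )]]]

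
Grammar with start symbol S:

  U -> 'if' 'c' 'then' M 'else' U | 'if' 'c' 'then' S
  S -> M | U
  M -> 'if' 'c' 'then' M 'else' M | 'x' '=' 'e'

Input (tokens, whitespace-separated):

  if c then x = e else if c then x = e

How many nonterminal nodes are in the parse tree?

6

[S [U if c then [M x = e] else [U if c then [S [M x = e]]]]]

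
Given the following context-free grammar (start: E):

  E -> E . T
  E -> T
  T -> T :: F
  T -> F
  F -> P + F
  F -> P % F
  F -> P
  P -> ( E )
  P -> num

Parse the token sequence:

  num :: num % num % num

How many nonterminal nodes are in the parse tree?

11

[E [T [T [F [P num]]] :: [F [P num] % [F [P num] % [F [P num]]]]]]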